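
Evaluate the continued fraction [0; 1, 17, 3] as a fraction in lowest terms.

52/55

Fold from the inside: start with 3/1.
  17 + 1/3 = 52/3
  1 + 3/52 = 55/52
  0 + 52/55 = 52/55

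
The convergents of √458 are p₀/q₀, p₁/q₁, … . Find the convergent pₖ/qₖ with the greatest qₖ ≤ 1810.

22899/1070

√458 = [21; 2, 2, 42, …] (period length 3).
Convergents:
  p_0/q_0 = 21/1
  p_1/q_1 = 43/2
  p_2/q_2 = 107/5
  p_3/q_3 = 4537/212
  p_4/q_4 = 9181/429
  p_5/q_5 = 22899/1070
  p_6/q_6 = 970939/45369
q_5 = 1070 ≤ 1810 < 45369 = q_6, so the answer is 22899/1070.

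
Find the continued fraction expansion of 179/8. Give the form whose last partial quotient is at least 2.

[22; 2, 1, 2]

179 = 22×8 + 3
8 = 2×3 + 2
3 = 1×2 + 1
2 = 2×1 + 0  (stop)
So 179/8 = [22; 2, 1, 2].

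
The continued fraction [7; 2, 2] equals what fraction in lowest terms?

Using pₖ = aₖpₖ₋₁ + pₖ₋₂ and qₖ = aₖqₖ₋₁ + qₖ₋₂:
  k=0: a=7, p=7, q=1
  k=1: a=2, p=15, q=2
  k=2: a=2, p=37, q=5

37/5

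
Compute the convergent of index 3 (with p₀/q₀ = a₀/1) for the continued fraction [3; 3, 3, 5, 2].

175/53

Using pₖ = aₖpₖ₋₁ + pₖ₋₂, qₖ = aₖqₖ₋₁ + qₖ₋₂ (with p₋₁=1, p₋₂=0, q₋₁=0, q₋₂=1):
  k=0: a=3, p=3, q=1
  k=1: a=3, p=10, q=3
  k=2: a=3, p=33, q=10
  k=3: a=5, p=175, q=53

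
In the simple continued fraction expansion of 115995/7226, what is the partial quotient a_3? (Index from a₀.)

6

115995 = 16·7226 + 379   →  a_0 = 16
7226 = 19·379 + 25   →  a_1 = 19
379 = 15·25 + 4   →  a_2 = 15
25 = 6·4 + 1   →  a_3 = 6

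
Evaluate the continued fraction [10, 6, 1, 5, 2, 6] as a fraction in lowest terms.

5834/575

Fold from the inside: start with 6/1.
  2 + 1/6 = 13/6
  5 + 6/13 = 71/13
  1 + 13/71 = 84/71
  6 + 71/84 = 575/84
  10 + 84/575 = 5834/575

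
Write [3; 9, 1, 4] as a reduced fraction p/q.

Using pₖ = aₖpₖ₋₁ + pₖ₋₂ and qₖ = aₖqₖ₋₁ + qₖ₋₂:
  k=0: a=3, p=3, q=1
  k=1: a=9, p=28, q=9
  k=2: a=1, p=31, q=10
  k=3: a=4, p=152, q=49

152/49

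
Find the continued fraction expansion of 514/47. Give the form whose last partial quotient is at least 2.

[10; 1, 14, 1, 2]

514 = 10×47 + 44
47 = 1×44 + 3
44 = 14×3 + 2
3 = 1×2 + 1
2 = 2×1 + 0  (stop)
So 514/47 = [10; 1, 14, 1, 2].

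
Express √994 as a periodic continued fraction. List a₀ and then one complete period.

[31; 1, 1, 8, 1, 1, 62]

a₀ = ⌊√994⌋ = 31.
With m₀=0, d₀=1 and mₖ₊₁ = dₖaₖ − mₖ, dₖ₊₁ = (n − mₖ₊₁²)/dₖ, aₖ₊₁ = ⌊(a₀+mₖ₊₁)/dₖ₊₁⌋:
  k=1: m=31, d=33, a=1
  k=2: m=2, d=30, a=1
  k=3: m=28, d=7, a=8
  k=4: m=28, d=30, a=1
  k=5: m=2, d=33, a=1
  k=6: m=31, d=1, a=62
d=1 and a=2a₀=62 at k=6, so the next step gives (m, d) = (31, 33) again — its k=1 value — and the period has length 6.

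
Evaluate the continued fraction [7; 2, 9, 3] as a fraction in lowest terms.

Using pₖ = aₖpₖ₋₁ + pₖ₋₂ and qₖ = aₖqₖ₋₁ + qₖ₋₂:
  k=0: a=7, p=7, q=1
  k=1: a=2, p=15, q=2
  k=2: a=9, p=142, q=19
  k=3: a=3, p=441, q=59

441/59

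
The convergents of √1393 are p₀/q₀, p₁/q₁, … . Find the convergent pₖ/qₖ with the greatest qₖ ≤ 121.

3583/96

√1393 = [37; 3, 10, 3, 74, …] (period length 4).
Convergents:
  p_0/q_0 = 37/1
  p_1/q_1 = 112/3
  p_2/q_2 = 1157/31
  p_3/q_3 = 3583/96
  p_4/q_4 = 266299/7135
q_3 = 96 ≤ 121 < 7135 = q_4, so the answer is 3583/96.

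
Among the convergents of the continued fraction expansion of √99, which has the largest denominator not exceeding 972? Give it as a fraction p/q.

√99 = [9; 1, 18, …] (period length 2).
Convergents:
  p_0/q_0 = 9/1
  p_1/q_1 = 10/1
  p_2/q_2 = 189/19
  p_3/q_3 = 199/20
  p_4/q_4 = 3771/379
  p_5/q_5 = 3970/399
  p_6/q_6 = 75231/7561
q_5 = 399 ≤ 972 < 7561 = q_6, so the answer is 3970/399.

3970/399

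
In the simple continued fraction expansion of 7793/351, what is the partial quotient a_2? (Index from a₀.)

1

7793 = 22·351 + 71   →  a_0 = 22
351 = 4·71 + 67   →  a_1 = 4
71 = 1·67 + 4   →  a_2 = 1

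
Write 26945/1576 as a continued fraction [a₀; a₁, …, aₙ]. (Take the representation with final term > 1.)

26945 = 17·1576 + 153
1576 = 10·153 + 46
153 = 3·46 + 15
46 = 3·15 + 1
15 = 15·1 + 0  (stop)
So 26945/1576 = [17; 10, 3, 3, 15].

[17; 10, 3, 3, 15]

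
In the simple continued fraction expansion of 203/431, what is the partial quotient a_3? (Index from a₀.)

8

203 = 0·431 + 203   →  a_0 = 0
431 = 2·203 + 25   →  a_1 = 2
203 = 8·25 + 3   →  a_2 = 8
25 = 8·3 + 1   →  a_3 = 8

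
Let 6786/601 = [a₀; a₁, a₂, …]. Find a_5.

3

6786 = 11·601 + 175   →  a_0 = 11
601 = 3·175 + 76   →  a_1 = 3
175 = 2·76 + 23   →  a_2 = 2
76 = 3·23 + 7   →  a_3 = 3
23 = 3·7 + 2   →  a_4 = 3
7 = 3·2 + 1   →  a_5 = 3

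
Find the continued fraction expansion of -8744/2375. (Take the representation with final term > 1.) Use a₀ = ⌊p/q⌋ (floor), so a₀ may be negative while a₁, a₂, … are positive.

[-4; 3, 7, 15, 3, 2]

-8744 = -4×2375 + 756
2375 = 3×756 + 107
756 = 7×107 + 7
107 = 15×7 + 2
7 = 3×2 + 1
2 = 2×1 + 0  (stop)
So -8744/2375 = [-4; 3, 7, 15, 3, 2].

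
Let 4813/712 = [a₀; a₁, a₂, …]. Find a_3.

4813 = 6·712 + 541   →  a_0 = 6
712 = 1·541 + 171   →  a_1 = 1
541 = 3·171 + 28   →  a_2 = 3
171 = 6·28 + 3   →  a_3 = 6

6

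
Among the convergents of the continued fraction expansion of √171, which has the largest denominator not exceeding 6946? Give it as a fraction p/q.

√171 = [13; 13, 26, …] (period length 2).
Convergents:
  p_0/q_0 = 13/1
  p_1/q_1 = 170/13
  p_2/q_2 = 4433/339
  p_3/q_3 = 57799/4420
  p_4/q_4 = 1507207/115259
q_3 = 4420 ≤ 6946 < 115259 = q_4, so the answer is 57799/4420.

57799/4420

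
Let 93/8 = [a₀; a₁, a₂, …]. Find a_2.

93 = 11·8 + 5   →  a_0 = 11
8 = 1·5 + 3   →  a_1 = 1
5 = 1·3 + 2   →  a_2 = 1

1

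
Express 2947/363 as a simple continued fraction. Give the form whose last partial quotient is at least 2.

[8; 8, 2, 3, 1, 4]

2947 = 8×363 + 43
363 = 8×43 + 19
43 = 2×19 + 5
19 = 3×5 + 4
5 = 1×4 + 1
4 = 4×1 + 0  (stop)
So 2947/363 = [8; 8, 2, 3, 1, 4].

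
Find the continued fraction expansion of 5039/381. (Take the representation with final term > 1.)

5039 = 13×381 + 86
381 = 4×86 + 37
86 = 2×37 + 12
37 = 3×12 + 1
12 = 12×1 + 0  (stop)
So 5039/381 = [13; 4, 2, 3, 12].

[13; 4, 2, 3, 12]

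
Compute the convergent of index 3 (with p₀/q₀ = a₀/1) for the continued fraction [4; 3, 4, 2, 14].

Using pₖ = aₖpₖ₋₁ + pₖ₋₂, qₖ = aₖqₖ₋₁ + qₖ₋₂ (with p₋₁=1, p₋₂=0, q₋₁=0, q₋₂=1):
  k=0: a=4, p=4, q=1
  k=1: a=3, p=13, q=3
  k=2: a=4, p=56, q=13
  k=3: a=2, p=125, q=29

125/29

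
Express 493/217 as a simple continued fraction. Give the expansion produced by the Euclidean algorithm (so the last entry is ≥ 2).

[2; 3, 1, 2, 9, 2]

493 = 2*217 + 59
217 = 3*59 + 40
59 = 1*40 + 19
40 = 2*19 + 2
19 = 9*2 + 1
2 = 2*1 + 0  (stop)
So 493/217 = [2; 3, 1, 2, 9, 2].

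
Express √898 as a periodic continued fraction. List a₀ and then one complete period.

a₀ = ⌊√898⌋ = 29.
With m₀=0, d₀=1 and mₖ₊₁ = dₖaₖ − mₖ, dₖ₊₁ = (n − mₖ₊₁²)/dₖ, aₖ₊₁ = ⌊(a₀+mₖ₊₁)/dₖ₊₁⌋:
  k=1: m=29, d=57, a=1
  k=2: m=28, d=2, a=28
  k=3: m=28, d=57, a=1
  k=4: m=29, d=1, a=58
d=1 and a=2a₀=58 at k=4, so the next step gives (m, d) = (29, 57) again — its k=1 value — and the period has length 4.

[29; 1, 28, 1, 58]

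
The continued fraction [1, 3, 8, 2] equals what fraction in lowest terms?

Using pₖ = aₖpₖ₋₁ + pₖ₋₂ and qₖ = aₖqₖ₋₁ + qₖ₋₂:
  k=0: a=1, p=1, q=1
  k=1: a=3, p=4, q=3
  k=2: a=8, p=33, q=25
  k=3: a=2, p=70, q=53

70/53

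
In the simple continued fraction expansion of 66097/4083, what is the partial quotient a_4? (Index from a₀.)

3

66097 = 16·4083 + 769   →  a_0 = 16
4083 = 5·769 + 238   →  a_1 = 5
769 = 3·238 + 55   →  a_2 = 3
238 = 4·55 + 18   →  a_3 = 4
55 = 3·18 + 1   →  a_4 = 3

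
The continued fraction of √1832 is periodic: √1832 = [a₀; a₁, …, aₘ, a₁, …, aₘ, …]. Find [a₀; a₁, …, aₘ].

[42; 1, 4, 21, 4, 1, 84]

a₀ = ⌊√1832⌋ = 42.
With m₀=0, d₀=1 and mₖ₊₁ = dₖaₖ − mₖ, dₖ₊₁ = (n − mₖ₊₁²)/dₖ, aₖ₊₁ = ⌊(a₀+mₖ₊₁)/dₖ₊₁⌋:
  k=1: m=42, d=68, a=1
  k=2: m=26, d=17, a=4
  k=3: m=42, d=4, a=21
  k=4: m=42, d=17, a=4
  k=5: m=26, d=68, a=1
  k=6: m=42, d=1, a=84
d=1 and a=2a₀=84 at k=6, so the next step gives (m, d) = (42, 68) again — its k=1 value — and the period has length 6.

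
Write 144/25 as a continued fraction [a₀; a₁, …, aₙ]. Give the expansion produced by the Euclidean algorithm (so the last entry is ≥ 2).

[5; 1, 3, 6]

144 = 5*25 + 19
25 = 1*19 + 6
19 = 3*6 + 1
6 = 6*1 + 0  (stop)
So 144/25 = [5; 1, 3, 6].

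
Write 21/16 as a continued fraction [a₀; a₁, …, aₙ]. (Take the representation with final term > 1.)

21 = 1×16 + 5
16 = 3×5 + 1
5 = 5×1 + 0  (stop)
So 21/16 = [1; 3, 5].

[1; 3, 5]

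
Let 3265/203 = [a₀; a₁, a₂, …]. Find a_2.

3265 = 16·203 + 17   →  a_0 = 16
203 = 11·17 + 16   →  a_1 = 11
17 = 1·16 + 1   →  a_2 = 1

1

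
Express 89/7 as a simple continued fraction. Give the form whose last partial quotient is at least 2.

[12; 1, 2, 2]

89 = 12·7 + 5
7 = 1·5 + 2
5 = 2·2 + 1
2 = 2·1 + 0  (stop)
So 89/7 = [12; 1, 2, 2].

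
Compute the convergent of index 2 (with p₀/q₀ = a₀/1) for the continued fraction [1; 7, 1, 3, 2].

Using pₖ = aₖpₖ₋₁ + pₖ₋₂, qₖ = aₖqₖ₋₁ + qₖ₋₂ (with p₋₁=1, p₋₂=0, q₋₁=0, q₋₂=1):
  k=0: a=1, p=1, q=1
  k=1: a=7, p=8, q=7
  k=2: a=1, p=9, q=8

9/8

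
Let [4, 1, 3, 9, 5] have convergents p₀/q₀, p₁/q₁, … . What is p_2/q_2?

Using pₖ = aₖpₖ₋₁ + pₖ₋₂, qₖ = aₖqₖ₋₁ + qₖ₋₂ (with p₋₁=1, p₋₂=0, q₋₁=0, q₋₂=1):
  k=0: a=4, p=4, q=1
  k=1: a=1, p=5, q=1
  k=2: a=3, p=19, q=4

19/4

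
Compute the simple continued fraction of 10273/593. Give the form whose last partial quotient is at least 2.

10273 = 17×593 + 192
593 = 3×192 + 17
192 = 11×17 + 5
17 = 3×5 + 2
5 = 2×2 + 1
2 = 2×1 + 0  (stop)
So 10273/593 = [17; 3, 11, 3, 2, 2].

[17; 3, 11, 3, 2, 2]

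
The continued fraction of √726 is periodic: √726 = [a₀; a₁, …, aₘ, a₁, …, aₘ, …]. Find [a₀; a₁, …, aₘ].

[26; 1, 16, 1, 52]

a₀ = ⌊√726⌋ = 26.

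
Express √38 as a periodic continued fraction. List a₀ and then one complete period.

[6; 6, 12]

a₀ = ⌊√38⌋ = 6.
With m₀=0, d₀=1 and mₖ₊₁ = dₖaₖ − mₖ, dₖ₊₁ = (n − mₖ₊₁²)/dₖ, aₖ₊₁ = ⌊(a₀+mₖ₊₁)/dₖ₊₁⌋:
  k=1: m=6, d=2, a=6
  k=2: m=6, d=1, a=12
d=1 and a=2a₀=12 at k=2, so the next step gives (m, d) = (6, 2) again — its k=1 value — and the period has length 2.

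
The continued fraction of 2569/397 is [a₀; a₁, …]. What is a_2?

2569 = 6·397 + 187   →  a_0 = 6
397 = 2·187 + 23   →  a_1 = 2
187 = 8·23 + 3   →  a_2 = 8

8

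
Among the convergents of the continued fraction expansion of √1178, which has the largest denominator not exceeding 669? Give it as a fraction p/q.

√1178 = [34; 3, 9, 2, 9, 3, 68, …] (period length 6).
Convergents:
  p_0/q_0 = 34/1
  p_1/q_1 = 103/3
  p_2/q_2 = 961/28
  p_3/q_3 = 2025/59
  p_4/q_4 = 19186/559
  p_5/q_5 = 59583/1736
q_4 = 559 ≤ 669 < 1736 = q_5, so the answer is 19186/559.

19186/559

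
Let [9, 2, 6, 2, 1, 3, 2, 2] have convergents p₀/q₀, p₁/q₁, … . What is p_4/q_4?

388/41

Using pₖ = aₖpₖ₋₁ + pₖ₋₂, qₖ = aₖqₖ₋₁ + qₖ₋₂ (with p₋₁=1, p₋₂=0, q₋₁=0, q₋₂=1):
  k=0: a=9, p=9, q=1
  k=1: a=2, p=19, q=2
  k=2: a=6, p=123, q=13
  k=3: a=2, p=265, q=28
  k=4: a=1, p=388, q=41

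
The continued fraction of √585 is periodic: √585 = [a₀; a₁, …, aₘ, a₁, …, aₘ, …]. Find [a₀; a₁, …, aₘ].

[24; 5, 2, 1, 4, 1, 2, 5, 48]

a₀ = ⌊√585⌋ = 24.
With m₀=0, d₀=1 and mₖ₊₁ = dₖaₖ − mₖ, dₖ₊₁ = (n − mₖ₊₁²)/dₖ, aₖ₊₁ = ⌊(a₀+mₖ₊₁)/dₖ₊₁⌋:
  k=1: m=24, d=9, a=5
  k=2: m=21, d=16, a=2
  k=3: m=11, d=29, a=1
  k=4: m=18, d=9, a=4
  k=5: m=18, d=29, a=1
  k=6: m=11, d=16, a=2
  k=7: m=21, d=9, a=5
  k=8: m=24, d=1, a=48
d=1 and a=2a₀=48 at k=8, so the next step gives (m, d) = (24, 9) again — its k=1 value — and the period has length 8.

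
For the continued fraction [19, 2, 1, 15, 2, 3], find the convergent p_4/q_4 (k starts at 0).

1876/97

Using pₖ = aₖpₖ₋₁ + pₖ₋₂, qₖ = aₖqₖ₋₁ + qₖ₋₂ (with p₋₁=1, p₋₂=0, q₋₁=0, q₋₂=1):
  k=0: a=19, p=19, q=1
  k=1: a=2, p=39, q=2
  k=2: a=1, p=58, q=3
  k=3: a=15, p=909, q=47
  k=4: a=2, p=1876, q=97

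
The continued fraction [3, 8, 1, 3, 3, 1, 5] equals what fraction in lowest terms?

Using pₖ = aₖpₖ₋₁ + pₖ₋₂ and qₖ = aₖqₖ₋₁ + qₖ₋₂:
  k=0: a=3, p=3, q=1
  k=1: a=8, p=25, q=8
  k=2: a=1, p=28, q=9
  k=3: a=3, p=109, q=35
  k=4: a=3, p=355, q=114
  k=5: a=1, p=464, q=149
  k=6: a=5, p=2675, q=859

2675/859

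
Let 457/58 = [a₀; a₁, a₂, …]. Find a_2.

7

457 = 7·58 + 51   →  a_0 = 7
58 = 1·51 + 7   →  a_1 = 1
51 = 7·7 + 2   →  a_2 = 7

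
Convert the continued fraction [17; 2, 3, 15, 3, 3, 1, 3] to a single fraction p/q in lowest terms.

Fold from the inside: start with 3/1.
  1 + 1/3 = 4/3
  3 + 3/4 = 15/4
  3 + 4/15 = 49/15
  15 + 15/49 = 750/49
  3 + 49/750 = 2299/750
  2 + 750/2299 = 5348/2299
  17 + 2299/5348 = 93215/5348

93215/5348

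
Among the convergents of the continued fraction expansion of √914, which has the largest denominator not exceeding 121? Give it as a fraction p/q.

√914 = [30; 4, 3, 3, 4, 60, …] (period length 5).
Convergents:
  p_0/q_0 = 30/1
  p_1/q_1 = 121/4
  p_2/q_2 = 393/13
  p_3/q_3 = 1300/43
  p_4/q_4 = 5593/185
q_3 = 43 ≤ 121 < 185 = q_4, so the answer is 1300/43.

1300/43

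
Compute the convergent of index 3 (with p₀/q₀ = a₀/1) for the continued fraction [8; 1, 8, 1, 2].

89/10

Using pₖ = aₖpₖ₋₁ + pₖ₋₂, qₖ = aₖqₖ₋₁ + qₖ₋₂ (with p₋₁=1, p₋₂=0, q₋₁=0, q₋₂=1):
  k=0: a=8, p=8, q=1
  k=1: a=1, p=9, q=1
  k=2: a=8, p=80, q=9
  k=3: a=1, p=89, q=10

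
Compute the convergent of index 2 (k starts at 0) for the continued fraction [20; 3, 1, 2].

81/4

Using pₖ = aₖpₖ₋₁ + pₖ₋₂, qₖ = aₖqₖ₋₁ + qₖ₋₂ (with p₋₁=1, p₋₂=0, q₋₁=0, q₋₂=1):
  k=0: a=20, p=20, q=1
  k=1: a=3, p=61, q=3
  k=2: a=1, p=81, q=4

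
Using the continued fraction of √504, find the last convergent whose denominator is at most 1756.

√504 = [22; 2, 4, 2, 44, …] (period length 4).
Convergents:
  p_0/q_0 = 22/1
  p_1/q_1 = 45/2
  p_2/q_2 = 202/9
  p_3/q_3 = 449/20
  p_4/q_4 = 19958/889
  p_5/q_5 = 40365/1798
q_4 = 889 ≤ 1756 < 1798 = q_5, so the answer is 19958/889.

19958/889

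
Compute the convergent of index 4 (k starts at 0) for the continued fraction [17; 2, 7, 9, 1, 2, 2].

Using pₖ = aₖpₖ₋₁ + pₖ₋₂, qₖ = aₖqₖ₋₁ + qₖ₋₂ (with p₋₁=1, p₋₂=0, q₋₁=0, q₋₂=1):
  k=0: a=17, p=17, q=1
  k=1: a=2, p=35, q=2
  k=2: a=7, p=262, q=15
  k=3: a=9, p=2393, q=137
  k=4: a=1, p=2655, q=152

2655/152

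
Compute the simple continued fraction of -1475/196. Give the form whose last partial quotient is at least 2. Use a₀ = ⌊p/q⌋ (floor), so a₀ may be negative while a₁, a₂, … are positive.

-1475 = -8·196 + 93
196 = 2·93 + 10
93 = 9·10 + 3
10 = 3·3 + 1
3 = 3·1 + 0  (stop)
So -1475/196 = [-8; 2, 9, 3, 3].

[-8; 2, 9, 3, 3]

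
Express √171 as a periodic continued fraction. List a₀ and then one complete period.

a₀ = ⌊√171⌋ = 13.
With m₀=0, d₀=1 and mₖ₊₁ = dₖaₖ − mₖ, dₖ₊₁ = (n − mₖ₊₁²)/dₖ, aₖ₊₁ = ⌊(a₀+mₖ₊₁)/dₖ₊₁⌋:
  k=1: m=13, d=2, a=13
  k=2: m=13, d=1, a=26
d=1 and a=2a₀=26 at k=2, so the next step gives (m, d) = (13, 2) again — its k=1 value — and the period has length 2.

[13; 13, 26]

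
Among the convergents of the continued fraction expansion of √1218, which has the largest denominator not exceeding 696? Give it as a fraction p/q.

√1218 = [34; 1, 8, 1, 68, …] (period length 4).
Convergents:
  p_0/q_0 = 34/1
  p_1/q_1 = 35/1
  p_2/q_2 = 314/9
  p_3/q_3 = 349/10
  p_4/q_4 = 24046/689
  p_5/q_5 = 24395/699
q_4 = 689 ≤ 696 < 699 = q_5, so the answer is 24046/689.

24046/689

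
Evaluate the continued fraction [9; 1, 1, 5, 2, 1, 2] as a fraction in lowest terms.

897/94

Fold from the inside: start with 2/1.
  1 + 1/2 = 3/2
  2 + 2/3 = 8/3
  5 + 3/8 = 43/8
  1 + 8/43 = 51/43
  1 + 43/51 = 94/51
  9 + 51/94 = 897/94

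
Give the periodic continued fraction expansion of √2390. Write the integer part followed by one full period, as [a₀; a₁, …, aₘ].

[48; 1, 7, 1, 8, 1, 7, 1, 96]

a₀ = ⌊√2390⌋ = 48.
With m₀=0, d₀=1 and mₖ₊₁ = dₖaₖ − mₖ, dₖ₊₁ = (n − mₖ₊₁²)/dₖ, aₖ₊₁ = ⌊(a₀+mₖ₊₁)/dₖ₊₁⌋:
  k=1: m=48, d=86, a=1
  k=2: m=38, d=11, a=7
  k=3: m=39, d=79, a=1
  k=4: m=40, d=10, a=8
  k=5: m=40, d=79, a=1
  k=6: m=39, d=11, a=7
  k=7: m=38, d=86, a=1
  k=8: m=48, d=1, a=96
d=1 and a=2a₀=96 at k=8, so the next step gives (m, d) = (48, 86) again — its k=1 value — and the period has length 8.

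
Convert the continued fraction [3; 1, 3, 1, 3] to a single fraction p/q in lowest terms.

72/19

Using pₖ = aₖpₖ₋₁ + pₖ₋₂ and qₖ = aₖqₖ₋₁ + qₖ₋₂:
  k=0: a=3, p=3, q=1
  k=1: a=1, p=4, q=1
  k=2: a=3, p=15, q=4
  k=3: a=1, p=19, q=5
  k=4: a=3, p=72, q=19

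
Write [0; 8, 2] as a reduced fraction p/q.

Using pₖ = aₖpₖ₋₁ + pₖ₋₂ and qₖ = aₖqₖ₋₁ + qₖ₋₂:
  k=0: a=0, p=0, q=1
  k=1: a=8, p=1, q=8
  k=2: a=2, p=2, q=17

2/17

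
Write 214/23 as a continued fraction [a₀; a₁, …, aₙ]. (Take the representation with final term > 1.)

[9; 3, 3, 2]

214 = 9·23 + 7
23 = 3·7 + 2
7 = 3·2 + 1
2 = 2·1 + 0  (stop)
So 214/23 = [9; 3, 3, 2].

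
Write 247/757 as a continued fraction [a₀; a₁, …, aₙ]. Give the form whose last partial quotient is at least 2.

247 = 0·757 + 247
757 = 3·247 + 16
247 = 15·16 + 7
16 = 2·7 + 2
7 = 3·2 + 1
2 = 2·1 + 0  (stop)
So 247/757 = [0; 3, 15, 2, 3, 2].

[0; 3, 15, 2, 3, 2]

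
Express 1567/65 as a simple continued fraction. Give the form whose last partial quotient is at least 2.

1567 = 24×65 + 7
65 = 9×7 + 2
7 = 3×2 + 1
2 = 2×1 + 0  (stop)
So 1567/65 = [24; 9, 3, 2].

[24; 9, 3, 2]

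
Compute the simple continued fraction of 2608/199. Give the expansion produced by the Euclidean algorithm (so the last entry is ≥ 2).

[13; 9, 2, 10]

2608 = 13×199 + 21
199 = 9×21 + 10
21 = 2×10 + 1
10 = 10×1 + 0  (stop)
So 2608/199 = [13; 9, 2, 10].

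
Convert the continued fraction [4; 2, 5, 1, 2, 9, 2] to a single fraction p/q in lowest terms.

Fold from the inside: start with 2/1.
  9 + 1/2 = 19/2
  2 + 2/19 = 40/19
  1 + 19/40 = 59/40
  5 + 40/59 = 335/59
  2 + 59/335 = 729/335
  4 + 335/729 = 3251/729

3251/729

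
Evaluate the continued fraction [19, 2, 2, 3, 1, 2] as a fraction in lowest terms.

Using pₖ = aₖpₖ₋₁ + pₖ₋₂ and qₖ = aₖqₖ₋₁ + qₖ₋₂:
  k=0: a=19, p=19, q=1
  k=1: a=2, p=39, q=2
  k=2: a=2, p=97, q=5
  k=3: a=3, p=330, q=17
  k=4: a=1, p=427, q=22
  k=5: a=2, p=1184, q=61

1184/61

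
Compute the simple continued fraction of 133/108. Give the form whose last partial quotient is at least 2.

133 = 1×108 + 25
108 = 4×25 + 8
25 = 3×8 + 1
8 = 8×1 + 0  (stop)
So 133/108 = [1; 4, 3, 8].

[1; 4, 3, 8]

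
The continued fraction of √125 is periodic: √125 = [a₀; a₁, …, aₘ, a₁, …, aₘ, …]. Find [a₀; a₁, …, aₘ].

a₀ = ⌊√125⌋ = 11.
With m₀=0, d₀=1 and mₖ₊₁ = dₖaₖ − mₖ, dₖ₊₁ = (n − mₖ₊₁²)/dₖ, aₖ₊₁ = ⌊(a₀+mₖ₊₁)/dₖ₊₁⌋:
  k=1: m=11, d=4, a=5
  k=2: m=9, d=11, a=1
  k=3: m=2, d=11, a=1
  k=4: m=9, d=4, a=5
  k=5: m=11, d=1, a=22
d=1 and a=2a₀=22 at k=5, so the next step gives (m, d) = (11, 4) again — its k=1 value — and the period has length 5.

[11; 5, 1, 1, 5, 22]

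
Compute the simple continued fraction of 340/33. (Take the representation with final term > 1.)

[10; 3, 3, 3]

340 = 10·33 + 10
33 = 3·10 + 3
10 = 3·3 + 1
3 = 3·1 + 0  (stop)
So 340/33 = [10; 3, 3, 3].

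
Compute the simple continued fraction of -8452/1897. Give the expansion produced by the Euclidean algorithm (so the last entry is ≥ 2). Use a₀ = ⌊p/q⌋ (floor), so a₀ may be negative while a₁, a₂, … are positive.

-8452 = -5·1897 + 1033
1897 = 1·1033 + 864
1033 = 1·864 + 169
864 = 5·169 + 19
169 = 8·19 + 17
19 = 1·17 + 2
17 = 8·2 + 1
2 = 2·1 + 0  (stop)
So -8452/1897 = [-5; 1, 1, 5, 8, 1, 8, 2].

[-5; 1, 1, 5, 8, 1, 8, 2]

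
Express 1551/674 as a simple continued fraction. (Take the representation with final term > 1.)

[2; 3, 3, 8, 8]

1551 = 2×674 + 203
674 = 3×203 + 65
203 = 3×65 + 8
65 = 8×8 + 1
8 = 8×1 + 0  (stop)
So 1551/674 = [2; 3, 3, 8, 8].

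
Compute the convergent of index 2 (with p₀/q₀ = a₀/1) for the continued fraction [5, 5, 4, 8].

109/21

Using pₖ = aₖpₖ₋₁ + pₖ₋₂, qₖ = aₖqₖ₋₁ + qₖ₋₂ (with p₋₁=1, p₋₂=0, q₋₁=0, q₋₂=1):
  k=0: a=5, p=5, q=1
  k=1: a=5, p=26, q=5
  k=2: a=4, p=109, q=21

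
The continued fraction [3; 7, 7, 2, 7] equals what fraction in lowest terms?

Fold from the inside: start with 7/1.
  2 + 1/7 = 15/7
  7 + 7/15 = 112/15
  7 + 15/112 = 799/112
  3 + 112/799 = 2509/799

2509/799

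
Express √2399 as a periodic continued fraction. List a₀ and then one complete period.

a₀ = ⌊√2399⌋ = 48.
With m₀=0, d₀=1 and mₖ₊₁ = dₖaₖ − mₖ, dₖ₊₁ = (n − mₖ₊₁²)/dₖ, aₖ₊₁ = ⌊(a₀+mₖ₊₁)/dₖ₊₁⌋:
  k=1: m=48, d=95, a=1
  k=2: m=47, d=2, a=47
  k=3: m=47, d=95, a=1
  k=4: m=48, d=1, a=96
d=1 and a=2a₀=96 at k=4, so the next step gives (m, d) = (48, 95) again — its k=1 value — and the period has length 4.

[48; 1, 47, 1, 96]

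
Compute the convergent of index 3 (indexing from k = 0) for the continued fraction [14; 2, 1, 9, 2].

Using pₖ = aₖpₖ₋₁ + pₖ₋₂, qₖ = aₖqₖ₋₁ + qₖ₋₂ (with p₋₁=1, p₋₂=0, q₋₁=0, q₋₂=1):
  k=0: a=14, p=14, q=1
  k=1: a=2, p=29, q=2
  k=2: a=1, p=43, q=3
  k=3: a=9, p=416, q=29

416/29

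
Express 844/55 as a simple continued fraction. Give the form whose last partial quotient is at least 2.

844 = 15×55 + 19
55 = 2×19 + 17
19 = 1×17 + 2
17 = 8×2 + 1
2 = 2×1 + 0  (stop)
So 844/55 = [15; 2, 1, 8, 2].

[15; 2, 1, 8, 2]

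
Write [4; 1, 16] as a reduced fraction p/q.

Fold from the inside: start with 16/1.
  1 + 1/16 = 17/16
  4 + 16/17 = 84/17

84/17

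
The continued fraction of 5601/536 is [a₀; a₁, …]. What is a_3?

5601 = 10·536 + 241   →  a_0 = 10
536 = 2·241 + 54   →  a_1 = 2
241 = 4·54 + 25   →  a_2 = 4
54 = 2·25 + 4   →  a_3 = 2

2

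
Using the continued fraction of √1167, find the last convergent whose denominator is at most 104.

1059/31

√1167 = [34; 6, 5, 11, 5, 6, 68, …] (period length 6).
Convergents:
  p_0/q_0 = 34/1
  p_1/q_1 = 205/6
  p_2/q_2 = 1059/31
  p_3/q_3 = 11854/347
q_2 = 31 ≤ 104 < 347 = q_3, so the answer is 1059/31.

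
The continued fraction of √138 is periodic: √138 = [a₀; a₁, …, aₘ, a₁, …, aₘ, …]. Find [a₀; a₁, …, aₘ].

a₀ = ⌊√138⌋ = 11.

[11; 1, 2, 1, 22]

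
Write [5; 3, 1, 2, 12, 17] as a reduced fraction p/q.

12247/2323

Using pₖ = aₖpₖ₋₁ + pₖ₋₂ and qₖ = aₖqₖ₋₁ + qₖ₋₂:
  k=0: a=5, p=5, q=1
  k=1: a=3, p=16, q=3
  k=2: a=1, p=21, q=4
  k=3: a=2, p=58, q=11
  k=4: a=12, p=717, q=136
  k=5: a=17, p=12247, q=2323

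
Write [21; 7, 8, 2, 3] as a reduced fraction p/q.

Using pₖ = aₖpₖ₋₁ + pₖ₋₂ and qₖ = aₖqₖ₋₁ + qₖ₋₂:
  k=0: a=21, p=21, q=1
  k=1: a=7, p=148, q=7
  k=2: a=8, p=1205, q=57
  k=3: a=2, p=2558, q=121
  k=4: a=3, p=8879, q=420

8879/420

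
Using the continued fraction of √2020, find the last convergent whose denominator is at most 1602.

71956/1601

√2020 = [44; 1, 16, 1, 88, …] (period length 4).
Convergents:
  p_0/q_0 = 44/1
  p_1/q_1 = 45/1
  p_2/q_2 = 764/17
  p_3/q_3 = 809/18
  p_4/q_4 = 71956/1601
  p_5/q_5 = 72765/1619
q_4 = 1601 ≤ 1602 < 1619 = q_5, so the answer is 71956/1601.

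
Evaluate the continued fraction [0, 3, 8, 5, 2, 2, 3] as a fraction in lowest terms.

753/2351

Using pₖ = aₖpₖ₋₁ + pₖ₋₂ and qₖ = aₖqₖ₋₁ + qₖ₋₂:
  k=0: a=0, p=0, q=1
  k=1: a=3, p=1, q=3
  k=2: a=8, p=8, q=25
  k=3: a=5, p=41, q=128
  k=4: a=2, p=90, q=281
  k=5: a=2, p=221, q=690
  k=6: a=3, p=753, q=2351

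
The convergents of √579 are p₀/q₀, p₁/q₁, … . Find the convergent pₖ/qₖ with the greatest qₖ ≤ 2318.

√579 = [24; 16, 48, …] (period length 2).
Convergents:
  p_0/q_0 = 24/1
  p_1/q_1 = 385/16
  p_2/q_2 = 18504/769
  p_3/q_3 = 296449/12320
q_2 = 769 ≤ 2318 < 12320 = q_3, so the answer is 18504/769.

18504/769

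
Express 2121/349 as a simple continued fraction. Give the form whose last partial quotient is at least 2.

[6; 12, 1, 12, 2]

2121 = 6×349 + 27
349 = 12×27 + 25
27 = 1×25 + 2
25 = 12×2 + 1
2 = 2×1 + 0  (stop)
So 2121/349 = [6; 12, 1, 12, 2].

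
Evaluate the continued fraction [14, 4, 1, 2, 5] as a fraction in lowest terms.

1066/75

Using pₖ = aₖpₖ₋₁ + pₖ₋₂ and qₖ = aₖqₖ₋₁ + qₖ₋₂:
  k=0: a=14, p=14, q=1
  k=1: a=4, p=57, q=4
  k=2: a=1, p=71, q=5
  k=3: a=2, p=199, q=14
  k=4: a=5, p=1066, q=75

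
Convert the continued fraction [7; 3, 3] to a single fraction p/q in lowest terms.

73/10

Using pₖ = aₖpₖ₋₁ + pₖ₋₂ and qₖ = aₖqₖ₋₁ + qₖ₋₂:
  k=0: a=7, p=7, q=1
  k=1: a=3, p=22, q=3
  k=2: a=3, p=73, q=10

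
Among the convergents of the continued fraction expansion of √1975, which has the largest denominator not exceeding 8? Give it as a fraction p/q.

311/7

√1975 = [44; 2, 3, 1, 2, 1, 3, 2, 88, …] (period length 8).
Convergents:
  p_0/q_0 = 44/1
  p_1/q_1 = 89/2
  p_2/q_2 = 311/7
  p_3/q_3 = 400/9
q_2 = 7 ≤ 8 < 9 = q_3, so the answer is 311/7.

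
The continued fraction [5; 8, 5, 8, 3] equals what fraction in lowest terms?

Using pₖ = aₖpₖ₋₁ + pₖ₋₂ and qₖ = aₖqₖ₋₁ + qₖ₋₂:
  k=0: a=5, p=5, q=1
  k=1: a=8, p=41, q=8
  k=2: a=5, p=210, q=41
  k=3: a=8, p=1721, q=336
  k=4: a=3, p=5373, q=1049

5373/1049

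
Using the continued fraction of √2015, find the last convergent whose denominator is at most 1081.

36315/809

√2015 = [44; 1, 7, 1, 88, …] (period length 4).
Convergents:
  p_0/q_0 = 44/1
  p_1/q_1 = 45/1
  p_2/q_2 = 359/8
  p_3/q_3 = 404/9
  p_4/q_4 = 35911/800
  p_5/q_5 = 36315/809
  p_6/q_6 = 290116/6463
q_5 = 809 ≤ 1081 < 6463 = q_6, so the answer is 36315/809.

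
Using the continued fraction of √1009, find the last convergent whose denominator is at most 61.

540/17

√1009 = [31; 1, 3, 3, 1, 62, …] (period length 5).
Convergents:
  p_0/q_0 = 31/1
  p_1/q_1 = 32/1
  p_2/q_2 = 127/4
  p_3/q_3 = 413/13
  p_4/q_4 = 540/17
  p_5/q_5 = 33893/1067
q_4 = 17 ≤ 61 < 1067 = q_5, so the answer is 540/17.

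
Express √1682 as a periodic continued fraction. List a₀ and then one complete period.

[41; 82]

a₀ = ⌊√1682⌋ = 41.
With m₀=0, d₀=1 and mₖ₊₁ = dₖaₖ − mₖ, dₖ₊₁ = (n − mₖ₊₁²)/dₖ, aₖ₊₁ = ⌊(a₀+mₖ₊₁)/dₖ₊₁⌋:
  k=1: m=41, d=1, a=82
d=1 and a=2a₀=82 at k=1, so the next step gives (m, d) = (41, 1) again — its k=1 value — and the period has length 1.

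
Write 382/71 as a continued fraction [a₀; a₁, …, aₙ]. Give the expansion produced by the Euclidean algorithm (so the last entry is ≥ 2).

[5; 2, 1, 1, 1, 2, 3]

382 = 5*71 + 27
71 = 2*27 + 17
27 = 1*17 + 10
17 = 1*10 + 7
10 = 1*7 + 3
7 = 2*3 + 1
3 = 3*1 + 0  (stop)
So 382/71 = [5; 2, 1, 1, 1, 2, 3].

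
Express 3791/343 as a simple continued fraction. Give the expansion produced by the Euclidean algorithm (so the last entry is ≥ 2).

3791 = 11*343 + 18
343 = 19*18 + 1
18 = 18*1 + 0  (stop)
So 3791/343 = [11; 19, 18].

[11; 19, 18]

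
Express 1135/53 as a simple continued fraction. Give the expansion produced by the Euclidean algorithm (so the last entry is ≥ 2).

1135 = 21*53 + 22
53 = 2*22 + 9
22 = 2*9 + 4
9 = 2*4 + 1
4 = 4*1 + 0  (stop)
So 1135/53 = [21; 2, 2, 2, 4].

[21; 2, 2, 2, 4]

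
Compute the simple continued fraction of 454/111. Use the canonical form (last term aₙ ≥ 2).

454 = 4×111 + 10
111 = 11×10 + 1
10 = 10×1 + 0  (stop)
So 454/111 = [4; 11, 10].

[4; 11, 10]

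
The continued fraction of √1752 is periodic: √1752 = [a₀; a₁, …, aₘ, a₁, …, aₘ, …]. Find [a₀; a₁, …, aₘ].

a₀ = ⌊√1752⌋ = 41.
With m₀=0, d₀=1 and mₖ₊₁ = dₖaₖ − mₖ, dₖ₊₁ = (n − mₖ₊₁²)/dₖ, aₖ₊₁ = ⌊(a₀+mₖ₊₁)/dₖ₊₁⌋:
  k=1: m=41, d=71, a=1
  k=2: m=30, d=12, a=5
  k=3: m=30, d=71, a=1
  k=4: m=41, d=1, a=82
d=1 and a=2a₀=82 at k=4, so the next step gives (m, d) = (41, 71) again — its k=1 value — and the period has length 4.

[41; 1, 5, 1, 82]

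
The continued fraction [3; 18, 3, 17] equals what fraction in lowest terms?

Using pₖ = aₖpₖ₋₁ + pₖ₋₂ and qₖ = aₖqₖ₋₁ + qₖ₋₂:
  k=0: a=3, p=3, q=1
  k=1: a=18, p=55, q=18
  k=2: a=3, p=168, q=55
  k=3: a=17, p=2911, q=953

2911/953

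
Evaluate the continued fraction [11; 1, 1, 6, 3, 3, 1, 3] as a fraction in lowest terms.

Fold from the inside: start with 3/1.
  1 + 1/3 = 4/3
  3 + 3/4 = 15/4
  3 + 4/15 = 49/15
  6 + 15/49 = 309/49
  1 + 49/309 = 358/309
  1 + 309/358 = 667/358
  11 + 358/667 = 7695/667

7695/667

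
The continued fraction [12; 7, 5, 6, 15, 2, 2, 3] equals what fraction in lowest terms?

716663/59038

Fold from the inside: start with 3/1.
  2 + 1/3 = 7/3
  2 + 3/7 = 17/7
  15 + 7/17 = 262/17
  6 + 17/262 = 1589/262
  5 + 262/1589 = 8207/1589
  7 + 1589/8207 = 59038/8207
  12 + 8207/59038 = 716663/59038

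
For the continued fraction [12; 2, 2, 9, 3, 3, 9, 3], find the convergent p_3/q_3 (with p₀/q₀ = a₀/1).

Using pₖ = aₖpₖ₋₁ + pₖ₋₂, qₖ = aₖqₖ₋₁ + qₖ₋₂ (with p₋₁=1, p₋₂=0, q₋₁=0, q₋₂=1):
  k=0: a=12, p=12, q=1
  k=1: a=2, p=25, q=2
  k=2: a=2, p=62, q=5
  k=3: a=9, p=583, q=47

583/47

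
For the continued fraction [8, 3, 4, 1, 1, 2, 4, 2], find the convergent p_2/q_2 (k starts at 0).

Using pₖ = aₖpₖ₋₁ + pₖ₋₂, qₖ = aₖqₖ₋₁ + qₖ₋₂ (with p₋₁=1, p₋₂=0, q₋₁=0, q₋₂=1):
  k=0: a=8, p=8, q=1
  k=1: a=3, p=25, q=3
  k=2: a=4, p=108, q=13

108/13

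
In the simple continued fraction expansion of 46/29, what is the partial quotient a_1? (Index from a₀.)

46 = 1·29 + 17   →  a_0 = 1
29 = 1·17 + 12   →  a_1 = 1

1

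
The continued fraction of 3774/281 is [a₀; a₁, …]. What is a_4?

3774 = 13·281 + 121   →  a_0 = 13
281 = 2·121 + 39   →  a_1 = 2
121 = 3·39 + 4   →  a_2 = 3
39 = 9·4 + 3   →  a_3 = 9
4 = 1·3 + 1   →  a_4 = 1

1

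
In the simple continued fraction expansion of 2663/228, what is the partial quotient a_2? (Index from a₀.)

2663 = 11·228 + 155   →  a_0 = 11
228 = 1·155 + 73   →  a_1 = 1
155 = 2·73 + 9   →  a_2 = 2

2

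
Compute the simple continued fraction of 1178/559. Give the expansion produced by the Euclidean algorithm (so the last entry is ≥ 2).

1178 = 2*559 + 60
559 = 9*60 + 19
60 = 3*19 + 3
19 = 6*3 + 1
3 = 3*1 + 0  (stop)
So 1178/559 = [2; 9, 3, 6, 3].

[2; 9, 3, 6, 3]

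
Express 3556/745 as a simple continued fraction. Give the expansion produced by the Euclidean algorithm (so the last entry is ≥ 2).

[4; 1, 3, 2, 2, 4, 2, 3]

3556 = 4×745 + 576
745 = 1×576 + 169
576 = 3×169 + 69
169 = 2×69 + 31
69 = 2×31 + 7
31 = 4×7 + 3
7 = 2×3 + 1
3 = 3×1 + 0  (stop)
So 3556/745 = [4; 1, 3, 2, 2, 4, 2, 3].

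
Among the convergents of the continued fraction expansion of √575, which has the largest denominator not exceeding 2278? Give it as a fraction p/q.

54073/2255

√575 = [23; 1, 46, …] (period length 2).
Convergents:
  p_0/q_0 = 23/1
  p_1/q_1 = 24/1
  p_2/q_2 = 1127/47
  p_3/q_3 = 1151/48
  p_4/q_4 = 54073/2255
  p_5/q_5 = 55224/2303
q_4 = 2255 ≤ 2278 < 2303 = q_5, so the answer is 54073/2255.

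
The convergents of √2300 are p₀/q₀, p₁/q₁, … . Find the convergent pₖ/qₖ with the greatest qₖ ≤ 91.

√2300 = [47; 1, 22, 1, 94, …] (period length 4).
Convergents:
  p_0/q_0 = 47/1
  p_1/q_1 = 48/1
  p_2/q_2 = 1103/23
  p_3/q_3 = 1151/24
  p_4/q_4 = 109297/2279
q_3 = 24 ≤ 91 < 2279 = q_4, so the answer is 1151/24.

1151/24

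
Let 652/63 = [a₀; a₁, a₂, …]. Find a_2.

652 = 10·63 + 22   →  a_0 = 10
63 = 2·22 + 19   →  a_1 = 2
22 = 1·19 + 3   →  a_2 = 1

1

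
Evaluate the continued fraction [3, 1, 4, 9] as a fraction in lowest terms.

Using pₖ = aₖpₖ₋₁ + pₖ₋₂ and qₖ = aₖqₖ₋₁ + qₖ₋₂:
  k=0: a=3, p=3, q=1
  k=1: a=1, p=4, q=1
  k=2: a=4, p=19, q=5
  k=3: a=9, p=175, q=46

175/46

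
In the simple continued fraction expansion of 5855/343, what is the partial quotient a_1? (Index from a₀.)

5855 = 17·343 + 24   →  a_0 = 17
343 = 14·24 + 7   →  a_1 = 14

14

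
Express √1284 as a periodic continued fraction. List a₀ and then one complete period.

[35; 1, 4, 1, 70]

a₀ = ⌊√1284⌋ = 35.
With m₀=0, d₀=1 and mₖ₊₁ = dₖaₖ − mₖ, dₖ₊₁ = (n − mₖ₊₁²)/dₖ, aₖ₊₁ = ⌊(a₀+mₖ₊₁)/dₖ₊₁⌋:
  k=1: m=35, d=59, a=1
  k=2: m=24, d=12, a=4
  k=3: m=24, d=59, a=1
  k=4: m=35, d=1, a=70
d=1 and a=2a₀=70 at k=4, so the next step gives (m, d) = (35, 59) again — its k=1 value — and the period has length 4.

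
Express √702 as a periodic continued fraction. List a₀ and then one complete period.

[26; 2, 52]

a₀ = ⌊√702⌋ = 26.
With m₀=0, d₀=1 and mₖ₊₁ = dₖaₖ − mₖ, dₖ₊₁ = (n − mₖ₊₁²)/dₖ, aₖ₊₁ = ⌊(a₀+mₖ₊₁)/dₖ₊₁⌋:
  k=1: m=26, d=26, a=2
  k=2: m=26, d=1, a=52
d=1 and a=2a₀=52 at k=2, so the next step gives (m, d) = (26, 26) again — its k=1 value — and the period has length 2.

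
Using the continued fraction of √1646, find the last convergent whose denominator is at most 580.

√1646 = [40; 1, 1, 3, 40, 3, 1, 1, 80, …] (period length 8).
Convergents:
  p_0/q_0 = 40/1
  p_1/q_1 = 41/1
  p_2/q_2 = 81/2
  p_3/q_3 = 284/7
  p_4/q_4 = 11441/282
  p_5/q_5 = 34607/853
q_4 = 282 ≤ 580 < 853 = q_5, so the answer is 11441/282.

11441/282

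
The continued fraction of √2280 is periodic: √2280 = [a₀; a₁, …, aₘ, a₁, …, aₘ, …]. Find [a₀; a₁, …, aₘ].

a₀ = ⌊√2280⌋ = 47.
With m₀=0, d₀=1 and mₖ₊₁ = dₖaₖ − mₖ, dₖ₊₁ = (n − mₖ₊₁²)/dₖ, aₖ₊₁ = ⌊(a₀+mₖ₊₁)/dₖ₊₁⌋:
  k=1: m=47, d=71, a=1
  k=2: m=24, d=24, a=2
  k=3: m=24, d=71, a=1
  k=4: m=47, d=1, a=94
d=1 and a=2a₀=94 at k=4, so the next step gives (m, d) = (47, 71) again — its k=1 value — and the period has length 4.

[47; 1, 2, 1, 94]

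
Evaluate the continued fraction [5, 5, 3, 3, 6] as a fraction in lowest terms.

Using pₖ = aₖpₖ₋₁ + pₖ₋₂ and qₖ = aₖqₖ₋₁ + qₖ₋₂:
  k=0: a=5, p=5, q=1
  k=1: a=5, p=26, q=5
  k=2: a=3, p=83, q=16
  k=3: a=3, p=275, q=53
  k=4: a=6, p=1733, q=334

1733/334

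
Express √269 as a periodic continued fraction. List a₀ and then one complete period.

a₀ = ⌊√269⌋ = 16.
With m₀=0, d₀=1 and mₖ₊₁ = dₖaₖ − mₖ, dₖ₊₁ = (n − mₖ₊₁²)/dₖ, aₖ₊₁ = ⌊(a₀+mₖ₊₁)/dₖ₊₁⌋:
  k=1: m=16, d=13, a=2
  k=2: m=10, d=13, a=2
  k=3: m=16, d=1, a=32
d=1 and a=2a₀=32 at k=3, so the next step gives (m, d) = (16, 13) again — its k=1 value — and the period has length 3.

[16; 2, 2, 32]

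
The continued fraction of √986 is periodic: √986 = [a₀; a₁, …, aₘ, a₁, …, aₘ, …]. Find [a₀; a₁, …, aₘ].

a₀ = ⌊√986⌋ = 31.
With m₀=0, d₀=1 and mₖ₊₁ = dₖaₖ − mₖ, dₖ₊₁ = (n − mₖ₊₁²)/dₖ, aₖ₊₁ = ⌊(a₀+mₖ₊₁)/dₖ₊₁⌋:
  k=1: m=31, d=25, a=2
  k=2: m=19, d=25, a=2
  k=3: m=31, d=1, a=62
d=1 and a=2a₀=62 at k=3, so the next step gives (m, d) = (31, 25) again — its k=1 value — and the period has length 3.

[31; 2, 2, 62]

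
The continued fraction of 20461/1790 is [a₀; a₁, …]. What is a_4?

5

20461 = 11·1790 + 771   →  a_0 = 11
1790 = 2·771 + 248   →  a_1 = 2
771 = 3·248 + 27   →  a_2 = 3
248 = 9·27 + 5   →  a_3 = 9
27 = 5·5 + 2   →  a_4 = 5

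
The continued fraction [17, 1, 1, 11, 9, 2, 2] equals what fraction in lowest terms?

19116/1091

Fold from the inside: start with 2/1.
  2 + 1/2 = 5/2
  9 + 2/5 = 47/5
  11 + 5/47 = 522/47
  1 + 47/522 = 569/522
  1 + 522/569 = 1091/569
  17 + 569/1091 = 19116/1091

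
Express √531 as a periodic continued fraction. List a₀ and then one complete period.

[23; 23, 46]

a₀ = ⌊√531⌋ = 23.
With m₀=0, d₀=1 and mₖ₊₁ = dₖaₖ − mₖ, dₖ₊₁ = (n − mₖ₊₁²)/dₖ, aₖ₊₁ = ⌊(a₀+mₖ₊₁)/dₖ₊₁⌋:
  k=1: m=23, d=2, a=23
  k=2: m=23, d=1, a=46
d=1 and a=2a₀=46 at k=2, so the next step gives (m, d) = (23, 2) again — its k=1 value — and the period has length 2.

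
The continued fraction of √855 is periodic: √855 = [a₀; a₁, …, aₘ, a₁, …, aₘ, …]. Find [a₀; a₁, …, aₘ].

a₀ = ⌊√855⌋ = 29.
With m₀=0, d₀=1 and mₖ₊₁ = dₖaₖ − mₖ, dₖ₊₁ = (n − mₖ₊₁²)/dₖ, aₖ₊₁ = ⌊(a₀+mₖ₊₁)/dₖ₊₁⌋:
  k=1: m=29, d=14, a=4
  k=2: m=27, d=9, a=6
  k=3: m=27, d=14, a=4
  k=4: m=29, d=1, a=58
d=1 and a=2a₀=58 at k=4, so the next step gives (m, d) = (29, 14) again — its k=1 value — and the period has length 4.

[29; 4, 6, 4, 58]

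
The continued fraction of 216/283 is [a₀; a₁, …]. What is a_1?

216 = 0·283 + 216   →  a_0 = 0
283 = 1·216 + 67   →  a_1 = 1

1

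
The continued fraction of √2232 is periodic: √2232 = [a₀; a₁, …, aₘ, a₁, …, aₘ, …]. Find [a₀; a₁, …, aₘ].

a₀ = ⌊√2232⌋ = 47.
With m₀=0, d₀=1 and mₖ₊₁ = dₖaₖ − mₖ, dₖ₊₁ = (n − mₖ₊₁²)/dₖ, aₖ₊₁ = ⌊(a₀+mₖ₊₁)/dₖ₊₁⌋:
  k=1: m=47, d=23, a=4
  k=2: m=45, d=9, a=10
  k=3: m=45, d=23, a=4
  k=4: m=47, d=1, a=94
d=1 and a=2a₀=94 at k=4, so the next step gives (m, d) = (47, 23) again — its k=1 value — and the period has length 4.

[47; 4, 10, 4, 94]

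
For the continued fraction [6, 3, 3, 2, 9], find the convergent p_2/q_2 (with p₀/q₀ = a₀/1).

63/10

Using pₖ = aₖpₖ₋₁ + pₖ₋₂, qₖ = aₖqₖ₋₁ + qₖ₋₂ (with p₋₁=1, p₋₂=0, q₋₁=0, q₋₂=1):
  k=0: a=6, p=6, q=1
  k=1: a=3, p=19, q=3
  k=2: a=3, p=63, q=10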